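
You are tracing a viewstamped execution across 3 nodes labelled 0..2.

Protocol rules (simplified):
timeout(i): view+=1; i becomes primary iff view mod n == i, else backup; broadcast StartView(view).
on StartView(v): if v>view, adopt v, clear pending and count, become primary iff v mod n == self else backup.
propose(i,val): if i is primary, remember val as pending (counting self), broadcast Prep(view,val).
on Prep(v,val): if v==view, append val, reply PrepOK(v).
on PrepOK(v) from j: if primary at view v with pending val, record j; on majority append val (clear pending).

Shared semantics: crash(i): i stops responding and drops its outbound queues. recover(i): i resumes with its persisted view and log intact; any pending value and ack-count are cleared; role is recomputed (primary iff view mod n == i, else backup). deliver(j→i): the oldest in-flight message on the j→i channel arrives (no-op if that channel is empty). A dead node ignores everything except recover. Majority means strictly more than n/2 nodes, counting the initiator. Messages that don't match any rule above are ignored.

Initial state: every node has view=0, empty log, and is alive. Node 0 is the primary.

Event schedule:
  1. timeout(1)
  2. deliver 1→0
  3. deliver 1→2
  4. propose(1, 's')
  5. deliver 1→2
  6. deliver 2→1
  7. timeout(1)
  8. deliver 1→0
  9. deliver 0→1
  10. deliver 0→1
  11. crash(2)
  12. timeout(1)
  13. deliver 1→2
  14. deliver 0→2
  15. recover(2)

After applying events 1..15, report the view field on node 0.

1

1. timeout(1):  <1:prim v1 ->
2. deliver 1→0:  <0:back v1 ->
3. deliver 1→2:  <2:back v1 ->
4. propose(1,'s'):  nop
5. deliver 1→2:  <2:back v1 s>
6. deliver 2→1:  <1:prim v1 s>
7. timeout(1):  <1:back v2 s>
8. deliver 1→0:  <0:back v1 s>
9. deliver 0→1:  nop
10. deliver 0→1:  nop
11. crash(2):  <2:✗back v1 s>
12. timeout(1):  <1:back v3 s>
13. deliver 1→2:  nop
14. deliver 0→2:  nop
15. recover(2):  <2:back v1 s>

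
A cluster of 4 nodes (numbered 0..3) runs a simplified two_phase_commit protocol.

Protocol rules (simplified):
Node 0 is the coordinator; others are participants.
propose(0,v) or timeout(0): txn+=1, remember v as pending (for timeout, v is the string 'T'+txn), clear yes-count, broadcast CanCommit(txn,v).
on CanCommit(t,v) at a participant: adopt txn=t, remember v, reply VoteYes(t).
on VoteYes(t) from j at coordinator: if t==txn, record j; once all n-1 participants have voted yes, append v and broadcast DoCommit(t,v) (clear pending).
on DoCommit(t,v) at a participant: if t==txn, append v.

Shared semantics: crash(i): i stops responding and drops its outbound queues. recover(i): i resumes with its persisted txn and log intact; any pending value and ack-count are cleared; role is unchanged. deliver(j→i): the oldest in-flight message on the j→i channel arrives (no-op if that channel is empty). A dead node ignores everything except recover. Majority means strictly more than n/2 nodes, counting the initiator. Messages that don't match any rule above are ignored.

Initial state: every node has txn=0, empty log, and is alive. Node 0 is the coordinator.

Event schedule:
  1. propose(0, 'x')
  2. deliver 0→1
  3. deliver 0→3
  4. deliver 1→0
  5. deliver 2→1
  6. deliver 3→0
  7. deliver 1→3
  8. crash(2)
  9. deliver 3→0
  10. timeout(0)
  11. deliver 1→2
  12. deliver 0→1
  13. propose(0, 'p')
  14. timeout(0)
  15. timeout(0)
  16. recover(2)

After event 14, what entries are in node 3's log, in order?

[1] propose(0,'x') → N0(coor t1 [-])
[2] deliver 0→1 → N1(part t1 [-])
[3] deliver 0→3 → N3(part t1 [-])
[4] deliver 1→0 → ∅
[5] deliver 2→1 → ∅
[6] deliver 3→0 → ∅
[7] deliver 1→3 → ∅
[8] crash(2) → N2(✗part t0 [-])
[9] deliver 3→0 → ∅
[10] timeout(0) → N0(coor t2 [-])
[11] deliver 1→2 → ∅
[12] deliver 0→1 → N1(part t2 [-])
[13] propose(0,'p') → N0(coor t3 [-])
[14] timeout(0) → N0(coor t4 [-])

empty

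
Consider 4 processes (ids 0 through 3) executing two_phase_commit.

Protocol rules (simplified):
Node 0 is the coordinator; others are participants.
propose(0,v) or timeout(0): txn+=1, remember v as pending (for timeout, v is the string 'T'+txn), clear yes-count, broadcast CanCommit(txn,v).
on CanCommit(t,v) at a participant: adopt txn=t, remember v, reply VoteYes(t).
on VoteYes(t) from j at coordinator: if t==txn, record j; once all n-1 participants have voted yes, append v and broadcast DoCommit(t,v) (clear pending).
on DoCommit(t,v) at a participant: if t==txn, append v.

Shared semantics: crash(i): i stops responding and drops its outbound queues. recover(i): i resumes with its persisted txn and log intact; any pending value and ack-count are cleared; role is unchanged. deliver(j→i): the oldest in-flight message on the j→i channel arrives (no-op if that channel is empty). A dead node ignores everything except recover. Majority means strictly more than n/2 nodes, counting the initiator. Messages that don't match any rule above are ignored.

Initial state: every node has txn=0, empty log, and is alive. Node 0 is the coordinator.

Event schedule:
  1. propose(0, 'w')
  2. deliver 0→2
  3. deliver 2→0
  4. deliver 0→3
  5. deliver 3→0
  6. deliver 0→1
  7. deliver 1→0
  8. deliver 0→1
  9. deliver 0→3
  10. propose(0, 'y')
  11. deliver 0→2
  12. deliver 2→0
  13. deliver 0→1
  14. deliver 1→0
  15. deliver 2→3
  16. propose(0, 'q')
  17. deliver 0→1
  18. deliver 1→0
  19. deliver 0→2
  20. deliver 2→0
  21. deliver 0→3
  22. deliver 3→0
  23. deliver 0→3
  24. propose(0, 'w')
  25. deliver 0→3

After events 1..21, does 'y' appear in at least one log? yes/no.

1. propose(0,'w'):  <0:coor t1 ->
2. deliver 0→2:  <2:part t1 ->
3. deliver 2→0:  nop
4. deliver 0→3:  <3:part t1 ->
5. deliver 3→0:  nop
6. deliver 0→1:  <1:part t1 ->
7. deliver 1→0:  <0:coor t1 w>
8. deliver 0→1:  <1:part t1 w>
9. deliver 0→3:  <3:part t1 w>
10. propose(0,'y'):  <0:coor t2 w>
11. deliver 0→2:  <2:part t1 w>
12. deliver 2→0:  nop
13. deliver 0→1:  <1:part t2 w>
14. deliver 1→0:  nop
15. deliver 2→3:  nop
16. propose(0,'q'):  <0:coor t3 w>
17. deliver 0→1:  <1:part t3 w>
18. deliver 1→0:  nop
19. deliver 0→2:  <2:part t2 w>
20. deliver 2→0:  nop
21. deliver 0→3:  <3:part t2 w>

no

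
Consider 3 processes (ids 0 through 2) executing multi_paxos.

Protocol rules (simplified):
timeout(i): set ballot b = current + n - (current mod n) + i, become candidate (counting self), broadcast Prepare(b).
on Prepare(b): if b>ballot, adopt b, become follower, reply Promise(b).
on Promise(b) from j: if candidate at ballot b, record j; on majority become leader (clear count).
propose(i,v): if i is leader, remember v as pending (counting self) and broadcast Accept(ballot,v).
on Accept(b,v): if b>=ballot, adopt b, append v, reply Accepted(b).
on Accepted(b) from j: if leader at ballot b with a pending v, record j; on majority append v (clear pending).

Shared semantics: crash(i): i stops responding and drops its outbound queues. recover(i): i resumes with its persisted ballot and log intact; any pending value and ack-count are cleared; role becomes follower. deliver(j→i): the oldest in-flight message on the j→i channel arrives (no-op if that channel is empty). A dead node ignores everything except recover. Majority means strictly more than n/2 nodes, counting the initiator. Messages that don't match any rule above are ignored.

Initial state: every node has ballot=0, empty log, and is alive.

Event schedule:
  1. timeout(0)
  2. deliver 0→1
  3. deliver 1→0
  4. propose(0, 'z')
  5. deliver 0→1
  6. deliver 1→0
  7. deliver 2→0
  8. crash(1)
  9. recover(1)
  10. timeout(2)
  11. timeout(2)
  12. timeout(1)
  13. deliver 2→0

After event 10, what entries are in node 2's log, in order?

e1 timeout(0): 0[cand,b=3,-]
e2 deliver 0→1: 1[foll,b=3,-]
e3 deliver 1→0: 0[lead,b=3,-]
e4 propose(0,'z'): ·
e5 deliver 0→1: 1[foll,b=3,z]
e6 deliver 1→0: 0[lead,b=3,z]
e7 deliver 2→0: ·
e8 crash(1): 1[✗foll,b=3,z]
e9 recover(1): 1[foll,b=3,z]
e10 timeout(2): 2[cand,b=5,-]

empty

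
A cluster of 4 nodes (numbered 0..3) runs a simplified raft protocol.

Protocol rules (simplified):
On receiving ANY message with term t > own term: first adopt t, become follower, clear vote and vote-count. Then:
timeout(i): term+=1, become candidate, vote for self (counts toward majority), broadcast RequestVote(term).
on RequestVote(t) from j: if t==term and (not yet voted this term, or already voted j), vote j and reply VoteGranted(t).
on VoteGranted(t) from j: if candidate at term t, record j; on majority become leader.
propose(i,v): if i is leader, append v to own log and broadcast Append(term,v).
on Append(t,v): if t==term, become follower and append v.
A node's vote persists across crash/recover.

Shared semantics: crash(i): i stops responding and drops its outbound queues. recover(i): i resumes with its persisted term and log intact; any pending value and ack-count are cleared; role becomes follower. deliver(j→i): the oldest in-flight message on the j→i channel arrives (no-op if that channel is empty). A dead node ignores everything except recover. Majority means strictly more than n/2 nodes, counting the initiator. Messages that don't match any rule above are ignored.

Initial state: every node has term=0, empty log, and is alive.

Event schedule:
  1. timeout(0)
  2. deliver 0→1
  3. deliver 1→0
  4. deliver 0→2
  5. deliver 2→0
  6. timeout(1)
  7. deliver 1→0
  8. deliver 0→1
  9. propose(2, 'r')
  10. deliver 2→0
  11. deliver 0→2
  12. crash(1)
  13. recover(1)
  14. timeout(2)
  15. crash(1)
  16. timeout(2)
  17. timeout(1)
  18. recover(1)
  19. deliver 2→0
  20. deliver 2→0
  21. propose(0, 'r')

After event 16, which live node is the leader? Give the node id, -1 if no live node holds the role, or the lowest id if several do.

1. timeout(0):  <0:cand t1 ->
2. deliver 0→1:  <1:foll t1 ->
3. deliver 1→0:  nop
4. deliver 0→2:  <2:foll t1 ->
5. deliver 2→0:  <0:lead t1 ->
6. timeout(1):  <1:cand t2 ->
7. deliver 1→0:  <0:foll t2 ->
8. deliver 0→1:  nop
9. propose(2,'r'):  nop
10. deliver 2→0:  nop
11. deliver 0→2:  nop
12. crash(1):  <1:✗cand t2 ->
13. recover(1):  <1:foll t2 ->
14. timeout(2):  <2:cand t2 ->
15. crash(1):  <1:✗foll t2 ->
16. timeout(2):  <2:cand t3 ->

-1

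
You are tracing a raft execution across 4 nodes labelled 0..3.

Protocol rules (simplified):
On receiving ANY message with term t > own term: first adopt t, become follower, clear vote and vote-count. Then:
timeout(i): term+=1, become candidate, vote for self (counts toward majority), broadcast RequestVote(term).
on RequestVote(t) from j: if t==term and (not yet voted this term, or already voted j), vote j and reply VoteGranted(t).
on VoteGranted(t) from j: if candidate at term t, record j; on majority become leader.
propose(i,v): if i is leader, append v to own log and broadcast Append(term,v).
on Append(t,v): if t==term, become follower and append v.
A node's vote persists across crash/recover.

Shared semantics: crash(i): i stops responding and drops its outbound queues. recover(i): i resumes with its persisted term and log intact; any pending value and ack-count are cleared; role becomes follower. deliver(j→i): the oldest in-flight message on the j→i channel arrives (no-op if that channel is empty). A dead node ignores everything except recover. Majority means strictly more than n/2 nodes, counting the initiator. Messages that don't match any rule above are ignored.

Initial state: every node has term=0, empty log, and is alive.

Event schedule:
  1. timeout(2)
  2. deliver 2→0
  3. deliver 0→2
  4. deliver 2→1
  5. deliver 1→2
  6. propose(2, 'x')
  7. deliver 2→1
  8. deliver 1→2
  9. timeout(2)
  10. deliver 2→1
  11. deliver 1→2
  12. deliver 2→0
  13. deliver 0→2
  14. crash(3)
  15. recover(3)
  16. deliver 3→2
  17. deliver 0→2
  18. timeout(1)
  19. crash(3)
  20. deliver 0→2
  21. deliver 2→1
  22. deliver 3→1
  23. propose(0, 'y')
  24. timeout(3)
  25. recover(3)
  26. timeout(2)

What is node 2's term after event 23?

e1 timeout(2): 2[cand,t=1,-]
e2 deliver 2→0: 0[foll,t=1,-]
e3 deliver 0→2: ·
e4 deliver 2→1: 1[foll,t=1,-]
e5 deliver 1→2: 2[lead,t=1,-]
e6 propose(2,'x'): 2[lead,t=1,x]
e7 deliver 2→1: 1[foll,t=1,x]
e8 deliver 1→2: ·
e9 timeout(2): 2[cand,t=2,x]
e10 deliver 2→1: 1[foll,t=2,x]
e11 deliver 1→2: ·
e12 deliver 2→0: 0[foll,t=1,x]
e13 deliver 0→2: ·
e14 crash(3): 3[✗foll,t=0,-]
e15 recover(3): 3[foll,t=0,-]
e16 deliver 3→2: ·
e17 deliver 0→2: ·
e18 timeout(1): 1[cand,t=3,x]
e19 crash(3): 3[✗foll,t=0,-]
e20 deliver 0→2: ·
e21 deliver 2→1: ·
e22 deliver 3→1: ·
e23 propose(0,'y'): ·

2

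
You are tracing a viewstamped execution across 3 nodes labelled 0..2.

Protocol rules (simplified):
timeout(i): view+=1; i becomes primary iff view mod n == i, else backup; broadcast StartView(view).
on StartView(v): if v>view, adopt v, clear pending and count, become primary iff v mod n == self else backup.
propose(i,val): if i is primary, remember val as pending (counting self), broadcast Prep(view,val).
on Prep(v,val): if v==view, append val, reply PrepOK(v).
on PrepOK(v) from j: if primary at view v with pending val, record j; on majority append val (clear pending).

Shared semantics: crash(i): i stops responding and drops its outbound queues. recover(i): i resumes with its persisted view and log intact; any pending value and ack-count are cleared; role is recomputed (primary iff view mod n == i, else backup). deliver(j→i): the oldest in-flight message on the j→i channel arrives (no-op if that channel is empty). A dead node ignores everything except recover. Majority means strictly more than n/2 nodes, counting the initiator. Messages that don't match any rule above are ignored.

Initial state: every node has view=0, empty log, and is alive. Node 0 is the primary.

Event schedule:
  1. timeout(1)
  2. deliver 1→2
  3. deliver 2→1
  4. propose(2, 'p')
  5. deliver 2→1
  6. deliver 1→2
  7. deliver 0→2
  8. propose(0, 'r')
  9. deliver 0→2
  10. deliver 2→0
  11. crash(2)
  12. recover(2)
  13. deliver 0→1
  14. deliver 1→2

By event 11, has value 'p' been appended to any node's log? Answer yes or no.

step 1 timeout(1): 1={prim,v=1,log=-}
step 2 deliver 1→2: 2={back,v=1,log=-}
step 3 deliver 2→1: —
step 4 propose(2,'p'): —
step 5 deliver 2→1: —
step 6 deliver 1→2: —
step 7 deliver 0→2: —
step 8 propose(0,'r'): —
step 9 deliver 0→2: —
step 10 deliver 2→0: —
step 11 crash(2): 2={✗back,v=1,log=-}

no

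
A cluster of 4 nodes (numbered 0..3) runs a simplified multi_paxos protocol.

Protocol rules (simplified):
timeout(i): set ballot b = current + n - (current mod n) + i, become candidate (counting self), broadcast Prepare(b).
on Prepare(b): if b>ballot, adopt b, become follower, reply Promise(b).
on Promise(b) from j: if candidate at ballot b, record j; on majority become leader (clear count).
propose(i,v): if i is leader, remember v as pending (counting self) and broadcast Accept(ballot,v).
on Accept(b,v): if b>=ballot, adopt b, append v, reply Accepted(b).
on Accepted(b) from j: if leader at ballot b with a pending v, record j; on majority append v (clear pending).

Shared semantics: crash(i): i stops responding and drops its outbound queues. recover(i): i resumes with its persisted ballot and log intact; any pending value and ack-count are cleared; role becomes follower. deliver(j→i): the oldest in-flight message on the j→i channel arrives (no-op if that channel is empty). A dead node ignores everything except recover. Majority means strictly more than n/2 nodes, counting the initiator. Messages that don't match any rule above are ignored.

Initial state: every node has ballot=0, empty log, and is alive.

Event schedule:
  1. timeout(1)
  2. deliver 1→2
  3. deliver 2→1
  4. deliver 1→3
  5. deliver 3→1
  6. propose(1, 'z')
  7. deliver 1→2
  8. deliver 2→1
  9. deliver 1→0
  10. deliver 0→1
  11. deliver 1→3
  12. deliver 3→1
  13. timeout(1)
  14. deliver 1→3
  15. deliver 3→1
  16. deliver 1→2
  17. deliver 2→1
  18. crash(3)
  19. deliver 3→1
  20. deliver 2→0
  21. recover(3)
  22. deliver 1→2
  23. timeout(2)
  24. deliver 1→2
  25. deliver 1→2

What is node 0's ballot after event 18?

5

step 1 timeout(1): 1={cand,b=5,log=-}
step 2 deliver 1→2: 2={foll,b=5,log=-}
step 3 deliver 2→1: —
step 4 deliver 1→3: 3={foll,b=5,log=-}
step 5 deliver 3→1: 1={lead,b=5,log=-}
step 6 propose(1,'z'): —
step 7 deliver 1→2: 2={foll,b=5,log=z}
step 8 deliver 2→1: —
step 9 deliver 1→0: 0={foll,b=5,log=-}
step 10 deliver 0→1: —
step 11 deliver 1→3: 3={foll,b=5,log=z}
step 12 deliver 3→1: 1={lead,b=5,log=z}
step 13 timeout(1): 1={cand,b=9,log=z}
step 14 deliver 1→3: 3={foll,b=9,log=z}
step 15 deliver 3→1: —
step 16 deliver 1→2: 2={foll,b=9,log=z}
step 17 deliver 2→1: 1={lead,b=9,log=z}
step 18 crash(3): 3={✗foll,b=9,log=z}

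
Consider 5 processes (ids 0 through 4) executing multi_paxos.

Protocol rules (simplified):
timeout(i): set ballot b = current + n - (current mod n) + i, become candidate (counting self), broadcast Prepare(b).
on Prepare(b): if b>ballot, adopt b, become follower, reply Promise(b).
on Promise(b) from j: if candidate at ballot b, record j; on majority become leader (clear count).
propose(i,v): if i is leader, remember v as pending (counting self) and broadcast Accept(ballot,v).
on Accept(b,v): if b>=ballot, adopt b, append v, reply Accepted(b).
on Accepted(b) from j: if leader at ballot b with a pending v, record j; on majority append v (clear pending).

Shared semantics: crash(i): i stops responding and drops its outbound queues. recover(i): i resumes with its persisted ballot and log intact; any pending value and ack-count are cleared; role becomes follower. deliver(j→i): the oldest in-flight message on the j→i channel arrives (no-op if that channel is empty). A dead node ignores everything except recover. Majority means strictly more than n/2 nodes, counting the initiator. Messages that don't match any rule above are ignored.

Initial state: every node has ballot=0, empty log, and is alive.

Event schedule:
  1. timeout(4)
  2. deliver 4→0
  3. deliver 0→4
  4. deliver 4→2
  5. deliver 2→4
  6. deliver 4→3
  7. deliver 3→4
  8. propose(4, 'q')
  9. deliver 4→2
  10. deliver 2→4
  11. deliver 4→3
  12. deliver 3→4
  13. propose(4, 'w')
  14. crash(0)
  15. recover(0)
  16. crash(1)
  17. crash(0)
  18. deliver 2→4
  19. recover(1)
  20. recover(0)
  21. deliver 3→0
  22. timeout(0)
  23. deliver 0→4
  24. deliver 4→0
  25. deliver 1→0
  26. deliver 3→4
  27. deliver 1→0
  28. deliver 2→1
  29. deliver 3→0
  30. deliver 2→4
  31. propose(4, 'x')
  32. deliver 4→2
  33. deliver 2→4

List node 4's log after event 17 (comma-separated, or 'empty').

q

after 1 — timeout(4): n4:cand/b9/[-]
after 2 — deliver 4→0: n0:foll/b9/[-]
after 3 — deliver 0→4: ·
after 4 — deliver 4→2: n2:foll/b9/[-]
after 5 — deliver 2→4: n4:lead/b9/[-]
after 6 — deliver 4→3: n3:foll/b9/[-]
after 7 — deliver 3→4: ·
after 8 — propose(4,'q'): ·
after 9 — deliver 4→2: n2:foll/b9/[q]
after 10 — deliver 2→4: ·
after 11 — deliver 4→3: n3:foll/b9/[q]
after 12 — deliver 3→4: n4:lead/b9/[q]
after 13 — propose(4,'w'): ·
after 14 — crash(0): n0:✗foll/b9/[-]
after 15 — recover(0): n0:foll/b9/[-]
after 16 — crash(1): n1:✗foll/b0/[-]
after 17 — crash(0): n0:✗foll/b9/[-]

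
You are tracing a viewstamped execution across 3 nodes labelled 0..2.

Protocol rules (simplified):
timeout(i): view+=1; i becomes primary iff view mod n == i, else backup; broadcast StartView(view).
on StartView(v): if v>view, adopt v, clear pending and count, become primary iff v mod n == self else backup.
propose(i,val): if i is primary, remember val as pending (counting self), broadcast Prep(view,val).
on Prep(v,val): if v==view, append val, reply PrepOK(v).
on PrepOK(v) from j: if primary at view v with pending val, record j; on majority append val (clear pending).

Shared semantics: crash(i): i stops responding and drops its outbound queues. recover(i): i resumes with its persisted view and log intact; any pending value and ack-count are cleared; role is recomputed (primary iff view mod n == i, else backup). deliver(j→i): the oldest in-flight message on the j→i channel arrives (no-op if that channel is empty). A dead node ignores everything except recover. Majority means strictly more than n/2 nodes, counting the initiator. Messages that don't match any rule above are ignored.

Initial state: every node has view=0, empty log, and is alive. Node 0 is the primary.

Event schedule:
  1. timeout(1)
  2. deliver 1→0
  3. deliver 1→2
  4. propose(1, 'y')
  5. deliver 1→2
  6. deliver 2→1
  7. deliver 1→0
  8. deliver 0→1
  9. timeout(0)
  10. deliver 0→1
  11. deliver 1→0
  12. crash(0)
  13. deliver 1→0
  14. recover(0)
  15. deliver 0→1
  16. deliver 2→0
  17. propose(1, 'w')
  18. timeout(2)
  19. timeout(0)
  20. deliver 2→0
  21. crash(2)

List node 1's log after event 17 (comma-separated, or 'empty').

y

1. timeout(1):  <1:prim v1 ->
2. deliver 1→0:  <0:back v1 ->
3. deliver 1→2:  <2:back v1 ->
4. propose(1,'y'):  nop
5. deliver 1→2:  <2:back v1 y>
6. deliver 2→1:  <1:prim v1 y>
7. deliver 1→0:  <0:back v1 y>
8. deliver 0→1:  nop
9. timeout(0):  <0:back v2 y>
10. deliver 0→1:  <1:back v2 y>
11. deliver 1→0:  nop
12. crash(0):  <0:✗back v2 y>
13. deliver 1→0:  nop
14. recover(0):  <0:back v2 y>
15. deliver 0→1:  nop
16. deliver 2→0:  nop
17. propose(1,'w'):  nop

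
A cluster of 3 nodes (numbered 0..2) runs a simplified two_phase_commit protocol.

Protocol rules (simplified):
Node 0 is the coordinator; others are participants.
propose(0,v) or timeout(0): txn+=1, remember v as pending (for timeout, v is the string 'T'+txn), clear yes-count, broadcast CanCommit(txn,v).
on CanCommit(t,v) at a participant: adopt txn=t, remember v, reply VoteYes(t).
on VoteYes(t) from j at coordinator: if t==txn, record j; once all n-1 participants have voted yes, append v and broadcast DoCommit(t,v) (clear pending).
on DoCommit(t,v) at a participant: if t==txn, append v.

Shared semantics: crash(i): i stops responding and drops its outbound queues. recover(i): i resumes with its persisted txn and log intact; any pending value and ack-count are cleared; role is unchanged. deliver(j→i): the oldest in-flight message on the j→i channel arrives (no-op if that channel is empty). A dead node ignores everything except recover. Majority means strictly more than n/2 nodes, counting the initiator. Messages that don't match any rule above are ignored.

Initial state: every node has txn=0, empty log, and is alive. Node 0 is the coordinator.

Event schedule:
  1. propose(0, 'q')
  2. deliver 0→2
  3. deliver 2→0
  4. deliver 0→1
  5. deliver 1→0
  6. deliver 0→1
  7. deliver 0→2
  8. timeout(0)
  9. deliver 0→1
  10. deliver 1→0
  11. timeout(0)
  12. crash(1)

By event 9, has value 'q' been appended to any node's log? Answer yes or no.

[1] propose(0,'q') → N0(coor t1 [-])
[2] deliver 0→2 → N2(part t1 [-])
[3] deliver 2→0 → ∅
[4] deliver 0→1 → N1(part t1 [-])
[5] deliver 1→0 → N0(coor t1 [q])
[6] deliver 0→1 → N1(part t1 [q])
[7] deliver 0→2 → N2(part t1 [q])
[8] timeout(0) → N0(coor t2 [q])
[9] deliver 0→1 → N1(part t2 [q])

yes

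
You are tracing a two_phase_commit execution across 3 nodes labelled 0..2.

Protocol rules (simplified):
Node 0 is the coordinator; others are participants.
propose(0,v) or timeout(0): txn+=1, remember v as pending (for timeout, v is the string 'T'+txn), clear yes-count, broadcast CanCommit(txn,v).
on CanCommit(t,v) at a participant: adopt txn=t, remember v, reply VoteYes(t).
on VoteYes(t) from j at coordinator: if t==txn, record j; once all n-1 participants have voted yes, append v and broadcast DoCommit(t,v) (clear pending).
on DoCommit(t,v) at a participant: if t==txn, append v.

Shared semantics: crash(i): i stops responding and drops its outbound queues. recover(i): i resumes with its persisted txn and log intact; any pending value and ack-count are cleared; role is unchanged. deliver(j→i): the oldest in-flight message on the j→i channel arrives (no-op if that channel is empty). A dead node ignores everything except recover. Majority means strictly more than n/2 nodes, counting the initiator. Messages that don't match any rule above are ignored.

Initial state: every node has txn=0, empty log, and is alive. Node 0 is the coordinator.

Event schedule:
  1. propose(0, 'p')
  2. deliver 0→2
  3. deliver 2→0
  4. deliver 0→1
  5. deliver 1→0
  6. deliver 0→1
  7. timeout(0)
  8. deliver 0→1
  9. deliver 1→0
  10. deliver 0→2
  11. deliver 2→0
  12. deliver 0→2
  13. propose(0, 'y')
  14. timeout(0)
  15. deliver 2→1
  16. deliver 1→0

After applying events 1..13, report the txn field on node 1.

2

step 1 propose(0,'p'): 0={coor,t=1,log=-}
step 2 deliver 0→2: 2={part,t=1,log=-}
step 3 deliver 2→0: —
step 4 deliver 0→1: 1={part,t=1,log=-}
step 5 deliver 1→0: 0={coor,t=1,log=p}
step 6 deliver 0→1: 1={part,t=1,log=p}
step 7 timeout(0): 0={coor,t=2,log=p}
step 8 deliver 0→1: 1={part,t=2,log=p}
step 9 deliver 1→0: —
step 10 deliver 0→2: 2={part,t=1,log=p}
step 11 deliver 2→0: —
step 12 deliver 0→2: 2={part,t=2,log=p}
step 13 propose(0,'y'): 0={coor,t=3,log=p}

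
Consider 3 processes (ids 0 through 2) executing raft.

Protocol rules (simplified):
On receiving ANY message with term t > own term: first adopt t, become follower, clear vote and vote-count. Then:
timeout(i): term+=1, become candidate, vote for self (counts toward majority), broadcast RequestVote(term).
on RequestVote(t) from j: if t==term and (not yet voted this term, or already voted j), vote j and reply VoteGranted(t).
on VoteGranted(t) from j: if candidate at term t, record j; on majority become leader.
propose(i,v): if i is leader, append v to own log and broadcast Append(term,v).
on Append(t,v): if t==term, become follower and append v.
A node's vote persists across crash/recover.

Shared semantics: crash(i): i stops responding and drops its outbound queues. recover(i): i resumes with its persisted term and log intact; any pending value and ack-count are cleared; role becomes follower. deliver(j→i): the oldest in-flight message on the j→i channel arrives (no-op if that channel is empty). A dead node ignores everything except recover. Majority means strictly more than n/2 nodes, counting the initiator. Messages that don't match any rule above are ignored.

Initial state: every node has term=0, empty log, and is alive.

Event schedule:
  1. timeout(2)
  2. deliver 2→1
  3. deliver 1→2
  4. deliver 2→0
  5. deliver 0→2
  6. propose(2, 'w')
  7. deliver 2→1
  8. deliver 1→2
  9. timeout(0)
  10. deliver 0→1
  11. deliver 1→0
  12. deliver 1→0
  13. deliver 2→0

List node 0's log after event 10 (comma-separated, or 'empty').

empty

after 1 — timeout(2): n2:cand/t1/[-]
after 2 — deliver 2→1: n1:foll/t1/[-]
after 3 — deliver 1→2: n2:lead/t1/[-]
after 4 — deliver 2→0: n0:foll/t1/[-]
after 5 — deliver 0→2: ·
after 6 — propose(2,'w'): n2:lead/t1/[w]
after 7 — deliver 2→1: n1:foll/t1/[w]
after 8 — deliver 1→2: ·
after 9 — timeout(0): n0:cand/t2/[-]
after 10 — deliver 0→1: n1:foll/t2/[w]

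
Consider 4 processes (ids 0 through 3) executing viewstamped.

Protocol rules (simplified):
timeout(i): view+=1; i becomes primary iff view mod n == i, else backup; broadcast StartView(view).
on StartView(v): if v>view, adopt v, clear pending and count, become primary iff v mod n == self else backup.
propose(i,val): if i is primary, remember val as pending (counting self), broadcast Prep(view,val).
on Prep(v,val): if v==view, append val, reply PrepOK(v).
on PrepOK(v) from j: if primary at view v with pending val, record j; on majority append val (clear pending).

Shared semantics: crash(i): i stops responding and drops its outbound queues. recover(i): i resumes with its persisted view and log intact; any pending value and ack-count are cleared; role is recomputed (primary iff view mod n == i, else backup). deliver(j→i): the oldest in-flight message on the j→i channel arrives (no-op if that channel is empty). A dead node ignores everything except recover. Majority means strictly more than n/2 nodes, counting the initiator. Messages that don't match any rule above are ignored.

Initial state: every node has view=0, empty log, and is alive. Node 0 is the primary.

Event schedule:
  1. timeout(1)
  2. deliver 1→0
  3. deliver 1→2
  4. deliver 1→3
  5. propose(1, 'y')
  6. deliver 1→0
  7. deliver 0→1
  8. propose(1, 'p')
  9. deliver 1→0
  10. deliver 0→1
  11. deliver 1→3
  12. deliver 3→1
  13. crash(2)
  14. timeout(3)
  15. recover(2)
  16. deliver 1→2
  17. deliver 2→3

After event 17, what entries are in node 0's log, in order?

e1 timeout(1): 1[prim,v=1,-]
e2 deliver 1→0: 0[back,v=1,-]
e3 deliver 1→2: 2[back,v=1,-]
e4 deliver 1→3: 3[back,v=1,-]
e5 propose(1,'y'): ·
e6 deliver 1→0: 0[back,v=1,y]
e7 deliver 0→1: ·
e8 propose(1,'p'): ·
e9 deliver 1→0: 0[back,v=1,y,p]
e10 deliver 0→1: ·
e11 deliver 1→3: 3[back,v=1,y]
e12 deliver 3→1: 1[prim,v=1,p]
e13 crash(2): 2[✗back,v=1,-]
e14 timeout(3): 3[back,v=2,y]
e15 recover(2): 2[back,v=1,-]
e16 deliver 1→2: 2[back,v=1,y]
e17 deliver 2→3: ·

y,p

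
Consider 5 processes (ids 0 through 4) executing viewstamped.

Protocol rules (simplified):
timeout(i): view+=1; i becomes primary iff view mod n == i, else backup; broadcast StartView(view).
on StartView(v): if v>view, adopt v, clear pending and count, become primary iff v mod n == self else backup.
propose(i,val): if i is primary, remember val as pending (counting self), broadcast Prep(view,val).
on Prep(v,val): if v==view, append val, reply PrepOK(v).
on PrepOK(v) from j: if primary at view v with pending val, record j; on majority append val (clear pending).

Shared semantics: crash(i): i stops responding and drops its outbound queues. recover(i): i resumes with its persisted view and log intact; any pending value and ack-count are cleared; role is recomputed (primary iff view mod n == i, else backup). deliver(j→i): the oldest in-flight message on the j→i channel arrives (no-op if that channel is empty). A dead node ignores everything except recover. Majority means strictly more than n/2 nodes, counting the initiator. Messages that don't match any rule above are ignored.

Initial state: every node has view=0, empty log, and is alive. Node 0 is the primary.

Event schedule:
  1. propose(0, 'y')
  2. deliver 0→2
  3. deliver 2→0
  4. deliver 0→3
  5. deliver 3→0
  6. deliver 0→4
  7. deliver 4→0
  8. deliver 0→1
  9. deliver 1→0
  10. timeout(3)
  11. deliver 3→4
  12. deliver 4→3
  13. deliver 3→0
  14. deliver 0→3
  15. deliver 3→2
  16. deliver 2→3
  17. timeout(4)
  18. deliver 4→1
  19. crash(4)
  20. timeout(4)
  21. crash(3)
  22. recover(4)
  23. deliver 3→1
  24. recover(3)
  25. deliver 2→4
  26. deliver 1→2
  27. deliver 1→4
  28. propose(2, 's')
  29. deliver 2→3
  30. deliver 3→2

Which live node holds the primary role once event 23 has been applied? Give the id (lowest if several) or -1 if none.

e1 propose(0,'y'): ·
e2 deliver 0→2: 2[back,v=0,y]
e3 deliver 2→0: ·
e4 deliver 0→3: 3[back,v=0,y]
e5 deliver 3→0: 0[prim,v=0,y]
e6 deliver 0→4: 4[back,v=0,y]
e7 deliver 4→0: ·
e8 deliver 0→1: 1[back,v=0,y]
e9 deliver 1→0: ·
e10 timeout(3): 3[back,v=1,y]
e11 deliver 3→4: 4[back,v=1,y]
e12 deliver 4→3: ·
e13 deliver 3→0: 0[back,v=1,y]
e14 deliver 0→3: ·
e15 deliver 3→2: 2[back,v=1,y]
e16 deliver 2→3: ·
e17 timeout(4): 4[back,v=2,y]
e18 deliver 4→1: 1[back,v=2,y]
e19 crash(4): 4[✗back,v=2,y]
e20 timeout(4): ·
e21 crash(3): 3[✗back,v=1,y]
e22 recover(4): 4[back,v=2,y]
e23 deliver 3→1: ·

-1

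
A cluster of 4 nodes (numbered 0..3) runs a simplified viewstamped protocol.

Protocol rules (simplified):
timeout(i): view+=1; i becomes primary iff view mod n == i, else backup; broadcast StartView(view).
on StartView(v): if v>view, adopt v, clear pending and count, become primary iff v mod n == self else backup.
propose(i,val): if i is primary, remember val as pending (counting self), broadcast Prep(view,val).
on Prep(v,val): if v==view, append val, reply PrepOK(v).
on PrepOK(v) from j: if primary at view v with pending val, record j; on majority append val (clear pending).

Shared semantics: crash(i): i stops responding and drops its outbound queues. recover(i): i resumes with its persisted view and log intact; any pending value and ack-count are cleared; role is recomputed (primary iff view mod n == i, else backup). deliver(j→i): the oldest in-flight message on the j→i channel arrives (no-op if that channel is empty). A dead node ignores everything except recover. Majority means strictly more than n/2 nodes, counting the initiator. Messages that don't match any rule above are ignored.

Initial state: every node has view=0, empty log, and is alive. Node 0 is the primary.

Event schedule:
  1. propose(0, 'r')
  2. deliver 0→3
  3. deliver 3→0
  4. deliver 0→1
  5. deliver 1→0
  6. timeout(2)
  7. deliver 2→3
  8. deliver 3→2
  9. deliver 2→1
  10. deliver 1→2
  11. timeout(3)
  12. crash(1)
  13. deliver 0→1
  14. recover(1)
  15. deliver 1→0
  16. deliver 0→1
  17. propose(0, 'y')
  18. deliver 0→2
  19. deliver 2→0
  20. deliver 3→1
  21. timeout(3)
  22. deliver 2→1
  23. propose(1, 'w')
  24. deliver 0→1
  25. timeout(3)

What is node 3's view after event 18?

2

step 1 propose(0,'r'): —
step 2 deliver 0→3: 3={back,v=0,log=r}
step 3 deliver 3→0: —
step 4 deliver 0→1: 1={back,v=0,log=r}
step 5 deliver 1→0: 0={prim,v=0,log=r}
step 6 timeout(2): 2={back,v=1,log=-}
step 7 deliver 2→3: 3={back,v=1,log=r}
step 8 deliver 3→2: —
step 9 deliver 2→1: 1={prim,v=1,log=r}
step 10 deliver 1→2: —
step 11 timeout(3): 3={back,v=2,log=r}
step 12 crash(1): 1={✗prim,v=1,log=r}
step 13 deliver 0→1: —
step 14 recover(1): 1={prim,v=1,log=r}
step 15 deliver 1→0: —
step 16 deliver 0→1: —
step 17 propose(0,'y'): —
step 18 deliver 0→2: —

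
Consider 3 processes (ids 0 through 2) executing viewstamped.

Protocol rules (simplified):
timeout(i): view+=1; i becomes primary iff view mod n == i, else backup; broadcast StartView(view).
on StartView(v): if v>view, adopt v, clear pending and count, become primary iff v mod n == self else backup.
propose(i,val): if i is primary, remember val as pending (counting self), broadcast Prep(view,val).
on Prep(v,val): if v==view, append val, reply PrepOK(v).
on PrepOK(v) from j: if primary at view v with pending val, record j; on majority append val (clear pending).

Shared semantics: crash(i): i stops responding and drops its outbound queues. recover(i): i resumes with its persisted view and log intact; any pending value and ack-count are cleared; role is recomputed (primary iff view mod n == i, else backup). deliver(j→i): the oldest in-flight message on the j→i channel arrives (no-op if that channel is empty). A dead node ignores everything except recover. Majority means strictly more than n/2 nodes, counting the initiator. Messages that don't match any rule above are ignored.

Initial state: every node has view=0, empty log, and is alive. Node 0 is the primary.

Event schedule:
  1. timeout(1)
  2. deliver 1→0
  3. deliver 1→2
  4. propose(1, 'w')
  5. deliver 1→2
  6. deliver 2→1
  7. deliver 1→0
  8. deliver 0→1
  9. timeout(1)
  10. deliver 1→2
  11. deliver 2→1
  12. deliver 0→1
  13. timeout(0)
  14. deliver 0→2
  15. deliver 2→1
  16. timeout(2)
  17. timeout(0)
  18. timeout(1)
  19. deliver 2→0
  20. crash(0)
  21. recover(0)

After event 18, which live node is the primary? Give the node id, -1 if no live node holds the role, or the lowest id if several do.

0

after 1 — timeout(1): n1:prim/v1/[-]
after 2 — deliver 1→0: n0:back/v1/[-]
after 3 — deliver 1→2: n2:back/v1/[-]
after 4 — propose(1,'w'): ·
after 5 — deliver 1→2: n2:back/v1/[w]
after 6 — deliver 2→1: n1:prim/v1/[w]
after 7 — deliver 1→0: n0:back/v1/[w]
after 8 — deliver 0→1: ·
after 9 — timeout(1): n1:back/v2/[w]
after 10 — deliver 1→2: n2:prim/v2/[w]
after 11 — deliver 2→1: ·
after 12 — deliver 0→1: ·
after 13 — timeout(0): n0:back/v2/[w]
after 14 — deliver 0→2: ·
after 15 — deliver 2→1: ·
after 16 — timeout(2): n2:back/v3/[w]
after 17 — timeout(0): n0:prim/v3/[w]
after 18 — timeout(1): n1:back/v3/[w]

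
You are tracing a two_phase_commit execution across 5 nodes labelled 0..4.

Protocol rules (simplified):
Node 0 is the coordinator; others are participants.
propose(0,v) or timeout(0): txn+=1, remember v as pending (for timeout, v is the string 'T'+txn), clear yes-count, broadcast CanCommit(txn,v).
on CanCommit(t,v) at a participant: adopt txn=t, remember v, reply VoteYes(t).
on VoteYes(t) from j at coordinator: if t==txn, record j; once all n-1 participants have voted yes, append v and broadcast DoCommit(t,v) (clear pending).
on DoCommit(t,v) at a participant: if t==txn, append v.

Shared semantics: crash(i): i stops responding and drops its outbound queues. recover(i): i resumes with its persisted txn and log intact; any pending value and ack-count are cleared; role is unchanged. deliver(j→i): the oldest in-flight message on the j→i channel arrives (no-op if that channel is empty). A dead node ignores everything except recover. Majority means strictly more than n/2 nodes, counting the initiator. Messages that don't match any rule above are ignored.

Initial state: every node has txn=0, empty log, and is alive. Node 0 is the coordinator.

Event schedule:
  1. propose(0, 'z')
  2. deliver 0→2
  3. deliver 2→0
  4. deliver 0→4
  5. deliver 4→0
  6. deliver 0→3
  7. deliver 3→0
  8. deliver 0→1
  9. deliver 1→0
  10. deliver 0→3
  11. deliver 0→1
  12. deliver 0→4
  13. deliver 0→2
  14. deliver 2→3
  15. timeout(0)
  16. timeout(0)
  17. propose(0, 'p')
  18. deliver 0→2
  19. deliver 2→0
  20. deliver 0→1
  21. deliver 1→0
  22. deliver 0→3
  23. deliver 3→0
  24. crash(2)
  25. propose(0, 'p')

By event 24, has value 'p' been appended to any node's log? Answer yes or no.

1. propose(0,'z'):  <0:coor t1 ->
2. deliver 0→2:  <2:part t1 ->
3. deliver 2→0:  nop
4. deliver 0→4:  <4:part t1 ->
5. deliver 4→0:  nop
6. deliver 0→3:  <3:part t1 ->
7. deliver 3→0:  nop
8. deliver 0→1:  <1:part t1 ->
9. deliver 1→0:  <0:coor t1 z>
10. deliver 0→3:  <3:part t1 z>
11. deliver 0→1:  <1:part t1 z>
12. deliver 0→4:  <4:part t1 z>
13. deliver 0→2:  <2:part t1 z>
14. deliver 2→3:  nop
15. timeout(0):  <0:coor t2 z>
16. timeout(0):  <0:coor t3 z>
17. propose(0,'p'):  <0:coor t4 z>
18. deliver 0→2:  <2:part t2 z>
19. deliver 2→0:  nop
20. deliver 0→1:  <1:part t2 z>
21. deliver 1→0:  nop
22. deliver 0→3:  <3:part t2 z>
23. deliver 3→0:  nop
24. crash(2):  <2:✗part t2 z>

no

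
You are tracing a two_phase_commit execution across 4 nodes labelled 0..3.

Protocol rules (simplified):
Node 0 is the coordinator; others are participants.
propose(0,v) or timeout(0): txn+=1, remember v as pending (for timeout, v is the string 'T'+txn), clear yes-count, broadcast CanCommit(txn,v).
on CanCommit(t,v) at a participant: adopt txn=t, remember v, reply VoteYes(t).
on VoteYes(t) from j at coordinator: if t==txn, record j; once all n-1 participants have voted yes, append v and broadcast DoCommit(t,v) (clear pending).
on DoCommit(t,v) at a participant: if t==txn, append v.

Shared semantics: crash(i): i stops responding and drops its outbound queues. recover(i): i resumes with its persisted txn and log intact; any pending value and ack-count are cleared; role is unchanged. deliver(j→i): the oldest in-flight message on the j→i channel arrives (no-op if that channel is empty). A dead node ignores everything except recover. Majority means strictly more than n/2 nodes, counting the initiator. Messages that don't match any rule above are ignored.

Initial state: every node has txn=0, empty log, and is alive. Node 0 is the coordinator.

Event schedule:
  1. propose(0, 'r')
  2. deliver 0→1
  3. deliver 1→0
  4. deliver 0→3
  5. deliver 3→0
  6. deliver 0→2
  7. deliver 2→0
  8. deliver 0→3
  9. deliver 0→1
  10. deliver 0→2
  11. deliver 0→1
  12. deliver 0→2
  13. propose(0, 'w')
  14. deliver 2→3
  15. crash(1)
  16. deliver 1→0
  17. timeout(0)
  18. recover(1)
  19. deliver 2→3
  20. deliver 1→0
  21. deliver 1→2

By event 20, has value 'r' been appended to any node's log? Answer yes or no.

yes

[1] propose(0,'r') → N0(coor t1 [-])
[2] deliver 0→1 → N1(part t1 [-])
[3] deliver 1→0 → ∅
[4] deliver 0→3 → N3(part t1 [-])
[5] deliver 3→0 → ∅
[6] deliver 0→2 → N2(part t1 [-])
[7] deliver 2→0 → N0(coor t1 [r])
[8] deliver 0→3 → N3(part t1 [r])
[9] deliver 0→1 → N1(part t1 [r])
[10] deliver 0→2 → N2(part t1 [r])
[11] deliver 0→1 → ∅
[12] deliver 0→2 → ∅
[13] propose(0,'w') → N0(coor t2 [r])
[14] deliver 2→3 → ∅
[15] crash(1) → N1(✗part t1 [r])
[16] deliver 1→0 → ∅
[17] timeout(0) → N0(coor t3 [r])
[18] recover(1) → N1(part t1 [r])
[19] deliver 2→3 → ∅
[20] deliver 1→0 → ∅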